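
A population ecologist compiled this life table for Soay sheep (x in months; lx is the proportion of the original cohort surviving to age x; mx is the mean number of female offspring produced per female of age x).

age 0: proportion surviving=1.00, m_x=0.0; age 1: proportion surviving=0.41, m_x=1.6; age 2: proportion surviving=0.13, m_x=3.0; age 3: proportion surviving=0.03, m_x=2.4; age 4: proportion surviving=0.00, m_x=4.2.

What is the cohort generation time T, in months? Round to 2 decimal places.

1.48

lx·mx: 0, 0.656, 0.39, 0.072, 0 → R0 = 1.118
x·lx·mx: 0, 0.656, 0.78, 0.216, 0 → Σ = 1.652
T = 1.652 / 1.118 = 1.477639… → 1.48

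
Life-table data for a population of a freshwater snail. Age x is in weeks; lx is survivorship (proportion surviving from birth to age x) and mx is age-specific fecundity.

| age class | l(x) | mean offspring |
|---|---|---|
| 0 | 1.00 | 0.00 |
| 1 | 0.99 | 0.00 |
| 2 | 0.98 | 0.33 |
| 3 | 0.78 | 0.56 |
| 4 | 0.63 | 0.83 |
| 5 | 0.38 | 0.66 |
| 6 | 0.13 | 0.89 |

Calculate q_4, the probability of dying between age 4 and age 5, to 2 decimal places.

0.40

q_4 = (l_4 − l_5) / l_4 = (0.63 − 0.38) / 0.63
     = 0.25 / 0.63 = 0.396825… → 0.40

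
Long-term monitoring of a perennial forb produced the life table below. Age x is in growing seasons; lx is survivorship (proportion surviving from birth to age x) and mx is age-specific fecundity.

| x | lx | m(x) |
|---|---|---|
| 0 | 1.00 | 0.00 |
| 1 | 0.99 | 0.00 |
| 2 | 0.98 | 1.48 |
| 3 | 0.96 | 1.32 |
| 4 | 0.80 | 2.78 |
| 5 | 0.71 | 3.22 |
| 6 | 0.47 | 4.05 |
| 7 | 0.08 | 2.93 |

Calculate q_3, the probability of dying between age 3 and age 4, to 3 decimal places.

0.167

q_3 = (l_3 − l_4) / l_3 = (0.96 − 0.8) / 0.96
     = 0.16 / 0.96 = 0.166667… → 0.167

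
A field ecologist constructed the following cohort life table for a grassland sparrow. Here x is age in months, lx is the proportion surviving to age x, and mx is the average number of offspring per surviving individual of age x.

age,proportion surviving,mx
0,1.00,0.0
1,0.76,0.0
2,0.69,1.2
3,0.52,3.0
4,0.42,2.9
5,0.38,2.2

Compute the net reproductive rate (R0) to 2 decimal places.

4.44

lx·mx by age: 0, 0, 0.828, 1.56, 1.218, 0.836
R0 = Σ lx·mx = 4.442 → 4.44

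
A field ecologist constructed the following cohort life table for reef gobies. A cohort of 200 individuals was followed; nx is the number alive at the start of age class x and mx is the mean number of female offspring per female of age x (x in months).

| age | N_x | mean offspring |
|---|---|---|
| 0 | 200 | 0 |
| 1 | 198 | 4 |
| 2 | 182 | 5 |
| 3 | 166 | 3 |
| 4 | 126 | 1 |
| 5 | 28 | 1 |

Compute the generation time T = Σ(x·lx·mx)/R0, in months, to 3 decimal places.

2.018

lx = nx/n0 = nx/200: 1, 0.99, 0.91, 0.83, 0.63, 0.14
lx·mx: 0, 3.96, 4.55, 2.49, 0.63, 0.14 → R0 = 11.77
x·lx·mx: 0, 3.96, 9.1, 7.47, 2.52, 0.7 → Σ = 23.75
T = 23.75 / 11.77 = 2.017842… → 2.018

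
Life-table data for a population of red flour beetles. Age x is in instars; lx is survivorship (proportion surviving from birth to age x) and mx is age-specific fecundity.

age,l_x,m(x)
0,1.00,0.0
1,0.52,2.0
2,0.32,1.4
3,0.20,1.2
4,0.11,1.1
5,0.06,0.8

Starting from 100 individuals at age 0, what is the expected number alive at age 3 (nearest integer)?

20

Expected survivors = N0 · l_3 = 100 × 0.20 = 20 → 20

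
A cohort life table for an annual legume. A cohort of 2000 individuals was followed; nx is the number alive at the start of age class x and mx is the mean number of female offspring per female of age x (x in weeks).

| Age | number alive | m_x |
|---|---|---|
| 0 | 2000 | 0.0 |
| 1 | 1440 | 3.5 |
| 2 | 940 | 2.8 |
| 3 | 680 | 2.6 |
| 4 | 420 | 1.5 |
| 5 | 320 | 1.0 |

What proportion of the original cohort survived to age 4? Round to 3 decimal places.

l_4 = n_4/n_0 = 420/2000 = 0.21 → 0.210

0.210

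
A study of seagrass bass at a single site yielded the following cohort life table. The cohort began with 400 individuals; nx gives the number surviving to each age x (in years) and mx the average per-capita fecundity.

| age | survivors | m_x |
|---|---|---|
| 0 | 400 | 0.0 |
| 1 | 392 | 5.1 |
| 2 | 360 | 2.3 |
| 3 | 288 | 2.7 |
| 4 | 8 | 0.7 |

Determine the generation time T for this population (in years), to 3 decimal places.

1.665

lx = nx/n0 = nx/400: 1, 0.98, 0.9, 0.72, 0.02
lx·mx: 0, 4.998, 2.07, 1.944, 0.014 → R0 = 9.026
x·lx·mx: 0, 4.998, 4.14, 5.832, 0.056 → Σ = 15.026
T = 15.026 / 9.026 = 1.664746… → 1.665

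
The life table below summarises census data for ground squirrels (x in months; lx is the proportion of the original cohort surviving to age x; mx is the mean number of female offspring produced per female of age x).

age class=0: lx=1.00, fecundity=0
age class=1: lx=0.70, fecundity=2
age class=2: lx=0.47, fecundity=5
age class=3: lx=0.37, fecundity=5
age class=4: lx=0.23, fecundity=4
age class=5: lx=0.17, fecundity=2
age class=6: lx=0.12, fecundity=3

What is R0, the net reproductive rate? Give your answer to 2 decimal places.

lx·mx by age: 0, 1.4, 2.35, 1.85, 0.92, 0.34, 0.36
R0 = Σ lx·mx = 7.22 → 7.22

7.22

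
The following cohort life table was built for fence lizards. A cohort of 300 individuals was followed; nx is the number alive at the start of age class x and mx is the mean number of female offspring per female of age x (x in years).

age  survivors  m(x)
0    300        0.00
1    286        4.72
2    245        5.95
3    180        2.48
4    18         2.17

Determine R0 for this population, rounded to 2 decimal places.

10.98

lx = nx/n0 = nx/300: 1, 0.95333…, 0.81667…, 0.6, 0.06
lx·mx by age: 0, 4.499733…, 4.859167…, 1.488, 0.1302
R0 = Σ lx·mx = 10.9771… → 10.98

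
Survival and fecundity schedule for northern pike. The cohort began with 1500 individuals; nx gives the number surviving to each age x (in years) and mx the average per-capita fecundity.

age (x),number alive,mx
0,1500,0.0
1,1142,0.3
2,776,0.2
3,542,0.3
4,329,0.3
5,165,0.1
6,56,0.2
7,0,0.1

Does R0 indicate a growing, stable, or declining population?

lx = nx/n0 = nx/1500: 1, 0.76133…, 0.51733…, 0.36133…, 0.21933…, 0.11, 0.03733…, 0
R0 = Σ lx·mx = 0 + 0.2284… + 0.103467… + 0.1084… + 0.0658… + 0.011 + 0.007467… + 0 = 0.524533…
R0 < 1, so the population is declining.

declining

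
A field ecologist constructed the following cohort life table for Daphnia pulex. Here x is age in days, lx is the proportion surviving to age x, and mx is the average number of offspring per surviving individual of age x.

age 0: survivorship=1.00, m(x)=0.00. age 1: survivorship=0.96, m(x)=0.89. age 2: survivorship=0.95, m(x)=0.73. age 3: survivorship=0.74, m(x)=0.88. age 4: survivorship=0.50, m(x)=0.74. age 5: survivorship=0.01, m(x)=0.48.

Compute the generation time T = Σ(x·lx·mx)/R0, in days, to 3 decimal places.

lx·mx: 0, 0.8544, 0.6935, 0.6512, 0.37, 0.0048 → R0 = 2.5739
x·lx·mx: 0, 0.8544, 1.387, 1.9536, 1.48, 0.024 → Σ = 5.699
T = 5.699 / 2.5739 = 2.21415… → 2.214

2.214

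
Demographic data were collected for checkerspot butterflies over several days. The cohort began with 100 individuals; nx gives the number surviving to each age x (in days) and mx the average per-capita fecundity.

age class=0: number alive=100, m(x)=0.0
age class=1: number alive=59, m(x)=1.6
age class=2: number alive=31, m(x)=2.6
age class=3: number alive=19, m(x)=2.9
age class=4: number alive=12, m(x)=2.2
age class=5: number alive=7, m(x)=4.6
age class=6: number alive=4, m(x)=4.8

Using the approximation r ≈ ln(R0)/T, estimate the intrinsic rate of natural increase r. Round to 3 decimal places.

0.431

lx = nx/n0 = nx/100: 1, 0.59, 0.31, 0.19, 0.12, 0.07, 0.04
R0 = Σ lx·mx = 0 + 0.944 + 0.806 + 0.551 + 0.264 + 0.322 + 0.192 = 3.079
Σ x·lx·mx = 8.027; T = 8.027/3.079 = 2.60702…
r ≈ ln(R0)/T = ln(3.079)/2.60702… = 0.43138… → 0.431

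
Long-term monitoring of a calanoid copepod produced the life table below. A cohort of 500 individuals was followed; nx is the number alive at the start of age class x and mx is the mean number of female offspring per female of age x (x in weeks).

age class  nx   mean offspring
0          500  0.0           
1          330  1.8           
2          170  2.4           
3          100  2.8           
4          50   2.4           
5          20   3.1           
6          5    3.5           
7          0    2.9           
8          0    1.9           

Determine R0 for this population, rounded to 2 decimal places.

2.96

lx = nx/n0 = nx/500: 1, 0.66, 0.34, 0.2, 0.1, 0.04, 0.01, 0, 0
lx·mx by age: 0, 1.188, 0.816, 0.56, 0.24, 0.124, 0.035, 0, 0
R0 = Σ lx·mx = 2.963 → 2.96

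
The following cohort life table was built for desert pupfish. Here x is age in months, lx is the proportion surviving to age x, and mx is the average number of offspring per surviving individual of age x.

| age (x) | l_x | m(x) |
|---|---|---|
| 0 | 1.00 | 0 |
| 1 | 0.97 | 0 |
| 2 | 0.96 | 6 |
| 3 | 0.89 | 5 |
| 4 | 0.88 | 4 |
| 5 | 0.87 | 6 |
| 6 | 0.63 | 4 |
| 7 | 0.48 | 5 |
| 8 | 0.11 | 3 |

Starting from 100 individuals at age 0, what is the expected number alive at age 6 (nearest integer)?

Expected survivors = N0 · l_6 = 100 × 0.63 = 63 → 63

63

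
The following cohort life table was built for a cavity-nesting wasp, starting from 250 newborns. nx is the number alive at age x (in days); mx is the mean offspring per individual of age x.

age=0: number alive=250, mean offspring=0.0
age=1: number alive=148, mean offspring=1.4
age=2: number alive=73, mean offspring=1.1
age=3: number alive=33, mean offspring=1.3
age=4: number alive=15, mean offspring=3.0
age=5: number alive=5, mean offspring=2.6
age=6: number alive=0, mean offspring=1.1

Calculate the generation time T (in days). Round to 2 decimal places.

1.91

lx = nx/n0 = nx/250: 1, 0.592, 0.292, 0.132, 0.06, 0.02, 0
lx·mx: 0, 0.8288, 0.3212, 0.1716, 0.18, 0.052, 0 → R0 = 1.5536
x·lx·mx: 0, 0.8288, 0.6424, 0.5148, 0.72, 0.26, 0 → Σ = 2.966
T = 2.966 / 1.5536 = 1.909114… → 1.91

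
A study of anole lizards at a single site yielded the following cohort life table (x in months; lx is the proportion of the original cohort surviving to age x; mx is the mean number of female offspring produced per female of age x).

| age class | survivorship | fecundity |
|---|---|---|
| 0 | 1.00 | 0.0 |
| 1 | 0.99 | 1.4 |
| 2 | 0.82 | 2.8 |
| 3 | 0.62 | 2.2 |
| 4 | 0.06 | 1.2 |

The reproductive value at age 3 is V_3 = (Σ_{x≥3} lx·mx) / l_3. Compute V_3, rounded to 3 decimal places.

2.316

lx·mx for x ≥ 3: 1.364, 0.072 → sum = 1.436
V_3 = 1.436 / l_3 = 1.436 / 0.62 = 2.316129… → 2.316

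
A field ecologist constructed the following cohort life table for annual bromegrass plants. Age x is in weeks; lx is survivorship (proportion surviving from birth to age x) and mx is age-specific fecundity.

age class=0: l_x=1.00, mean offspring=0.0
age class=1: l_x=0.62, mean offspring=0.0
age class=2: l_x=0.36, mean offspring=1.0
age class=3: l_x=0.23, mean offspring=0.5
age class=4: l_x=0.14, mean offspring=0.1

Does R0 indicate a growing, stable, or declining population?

declining

R0 = Σ lx·mx = 0 + 0 + 0.36 + 0.115 + 0.014 = 0.489
R0 < 1, so the population is declining.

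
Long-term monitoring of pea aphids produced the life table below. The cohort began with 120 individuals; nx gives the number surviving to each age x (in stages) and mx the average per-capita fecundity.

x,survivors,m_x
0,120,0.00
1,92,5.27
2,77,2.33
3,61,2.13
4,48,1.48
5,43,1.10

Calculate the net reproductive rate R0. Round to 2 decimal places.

lx = nx/n0 = nx/120: 1, 0.76667…, 0.64167…, 0.50833…, 0.4, 0.35833…
lx·mx by age: 0, 4.040333…, 1.495083…, 1.08275…, 0.592, 0.394167…
R0 = Σ lx·mx = 7.604333… → 7.60

7.60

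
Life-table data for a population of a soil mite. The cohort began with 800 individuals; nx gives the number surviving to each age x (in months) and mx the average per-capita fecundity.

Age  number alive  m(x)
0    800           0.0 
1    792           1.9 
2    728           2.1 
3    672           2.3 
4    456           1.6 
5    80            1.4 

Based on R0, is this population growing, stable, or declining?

lx = nx/n0 = nx/800: 1, 0.99, 0.91, 0.84, 0.57, 0.1
R0 = Σ lx·mx = 0 + 1.881 + 1.911 + 1.932 + 0.912 + 0.14 = 6.776
R0 > 1, so the population is growing.

growing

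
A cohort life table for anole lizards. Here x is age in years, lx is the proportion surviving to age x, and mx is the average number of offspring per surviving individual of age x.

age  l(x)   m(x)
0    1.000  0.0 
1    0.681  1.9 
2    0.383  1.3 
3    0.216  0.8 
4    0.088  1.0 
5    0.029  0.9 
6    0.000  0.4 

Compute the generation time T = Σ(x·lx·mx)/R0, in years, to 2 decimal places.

1.58

lx·mx: 0, 1.2939, 0.4979, 0.1728, 0.088, 0.0261, 0 → R0 = 2.0787
x·lx·mx: 0, 1.2939, 0.9958, 0.5184, 0.352, 0.1305, 0 → Σ = 3.2906
T = 3.2906 / 2.0787 = 1.583009… → 1.58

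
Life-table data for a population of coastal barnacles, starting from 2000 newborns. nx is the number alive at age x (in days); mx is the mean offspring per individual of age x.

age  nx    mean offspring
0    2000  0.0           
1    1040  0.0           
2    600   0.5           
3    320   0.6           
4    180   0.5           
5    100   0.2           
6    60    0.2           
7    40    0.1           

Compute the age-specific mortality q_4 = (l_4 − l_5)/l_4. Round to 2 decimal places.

lx = nx/n0 = nx/2000: 1, 0.52, 0.3, 0.16, 0.09, 0.05, 0.03, 0.02
q_4 = (l_4 − l_5) / l_4 = (0.09 − 0.05) / 0.09
     = 0.04 / 0.09 = 0.444444… → 0.44

0.44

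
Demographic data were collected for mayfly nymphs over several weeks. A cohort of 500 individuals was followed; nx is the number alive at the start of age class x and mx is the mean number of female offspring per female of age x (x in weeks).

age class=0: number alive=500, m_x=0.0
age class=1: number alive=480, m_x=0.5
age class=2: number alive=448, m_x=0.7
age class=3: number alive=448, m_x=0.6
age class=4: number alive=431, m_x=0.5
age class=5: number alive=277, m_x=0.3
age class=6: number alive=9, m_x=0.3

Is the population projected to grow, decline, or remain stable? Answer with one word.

lx = nx/n0 = nx/500: 1, 0.96, 0.896, 0.896, 0.862, 0.554, 0.018
R0 = Σ lx·mx = 0 + 0.48 + 0.6272 + 0.5376 + 0.431 + 0.1662 + 0.0054 = 2.2474
R0 > 1, so the population is growing.

growing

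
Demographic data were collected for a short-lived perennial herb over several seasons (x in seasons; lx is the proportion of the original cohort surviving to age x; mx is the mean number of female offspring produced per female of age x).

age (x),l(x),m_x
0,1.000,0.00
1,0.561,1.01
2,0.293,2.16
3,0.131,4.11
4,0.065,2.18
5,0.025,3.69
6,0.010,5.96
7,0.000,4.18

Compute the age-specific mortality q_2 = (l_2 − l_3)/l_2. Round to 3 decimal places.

q_2 = (l_2 − l_3) / l_2 = (0.293 − 0.131) / 0.293
     = 0.162 / 0.293 = 0.552901… → 0.553

0.553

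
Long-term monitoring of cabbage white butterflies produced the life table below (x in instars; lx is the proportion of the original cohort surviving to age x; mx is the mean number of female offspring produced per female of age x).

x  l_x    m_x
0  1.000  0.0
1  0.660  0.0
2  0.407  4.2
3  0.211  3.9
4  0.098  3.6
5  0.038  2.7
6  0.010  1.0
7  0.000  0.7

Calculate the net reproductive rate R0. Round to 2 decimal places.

3.00

lx·mx by age: 0, 0, 1.7094, 0.8229, 0.3528, 0.1026, 0.01, 0
R0 = Σ lx·mx = 2.9977 → 3.00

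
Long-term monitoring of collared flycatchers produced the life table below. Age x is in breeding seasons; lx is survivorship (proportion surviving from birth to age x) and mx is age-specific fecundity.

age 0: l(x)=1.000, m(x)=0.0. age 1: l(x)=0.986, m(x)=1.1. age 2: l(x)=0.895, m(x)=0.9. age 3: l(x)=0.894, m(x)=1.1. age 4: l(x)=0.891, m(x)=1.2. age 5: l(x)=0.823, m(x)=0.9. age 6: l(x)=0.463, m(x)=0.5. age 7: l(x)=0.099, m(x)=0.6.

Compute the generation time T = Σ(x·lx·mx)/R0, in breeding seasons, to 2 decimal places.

lx·mx: 0, 1.0846, 0.8055, 0.9834, 1.0692, 0.7407, 0.2315, 0.0594 → R0 = 4.9743
x·lx·mx: 0, 1.0846, 1.611, 2.9502, 4.2768, 3.7035, 1.389, 0.4158 → Σ = 15.4309
T = 15.4309 / 4.9743 = 3.102125… → 3.10

3.10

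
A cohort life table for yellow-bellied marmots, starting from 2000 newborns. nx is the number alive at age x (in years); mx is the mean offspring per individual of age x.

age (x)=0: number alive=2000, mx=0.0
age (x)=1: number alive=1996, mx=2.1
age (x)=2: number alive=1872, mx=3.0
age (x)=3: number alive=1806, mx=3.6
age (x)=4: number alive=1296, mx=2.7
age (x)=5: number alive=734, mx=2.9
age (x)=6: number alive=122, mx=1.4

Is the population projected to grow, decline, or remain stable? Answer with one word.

growing

lx = nx/n0 = nx/2000: 1, 0.998, 0.936, 0.903, 0.648, 0.367, 0.061
R0 = Σ lx·mx = 0 + 2.0958 + 2.808 + 3.2508 + 1.7496 + 1.0643 + 0.0854 = 11.0539
R0 > 1, so the population is growing.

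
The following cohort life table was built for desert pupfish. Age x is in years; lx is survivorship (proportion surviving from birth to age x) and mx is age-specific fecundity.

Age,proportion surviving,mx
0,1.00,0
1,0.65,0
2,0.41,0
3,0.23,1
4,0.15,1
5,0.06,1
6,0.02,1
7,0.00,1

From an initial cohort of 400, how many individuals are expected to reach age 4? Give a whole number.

60

Expected survivors = N0 · l_4 = 400 × 0.15 = 60 → 60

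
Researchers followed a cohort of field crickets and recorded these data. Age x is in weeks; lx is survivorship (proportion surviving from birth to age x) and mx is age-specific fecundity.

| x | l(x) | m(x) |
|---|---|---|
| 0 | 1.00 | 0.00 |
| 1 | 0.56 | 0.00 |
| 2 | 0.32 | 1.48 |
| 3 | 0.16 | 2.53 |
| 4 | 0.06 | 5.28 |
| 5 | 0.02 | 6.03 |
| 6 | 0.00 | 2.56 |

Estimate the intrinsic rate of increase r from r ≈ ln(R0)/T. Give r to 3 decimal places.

R0 = Σ lx·mx = 0 + 0 + 0.4736 + 0.4048 + 0.3168 + 0.1206 + 0 = 1.3158
Σ x·lx·mx = 4.0318; T = 4.0318/1.3158 = 3.06414…
r ≈ ln(R0)/T = ln(1.3158)/3.06414… = 0.08957… → 0.090

0.090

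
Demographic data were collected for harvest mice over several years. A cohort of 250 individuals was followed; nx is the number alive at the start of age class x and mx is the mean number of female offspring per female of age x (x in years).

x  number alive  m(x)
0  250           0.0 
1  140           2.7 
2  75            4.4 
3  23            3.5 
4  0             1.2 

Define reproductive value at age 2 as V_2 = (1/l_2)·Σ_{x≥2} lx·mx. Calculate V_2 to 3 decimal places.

lx = nx/n0 = nx/250: 1, 0.56, 0.3, 0.092, 0
lx·mx for x ≥ 2: 1.32, 0.322, 0 → sum = 1.642
V_2 = 1.642 / l_2 = 1.642 / 0.3 = 5.473333… → 5.473

5.473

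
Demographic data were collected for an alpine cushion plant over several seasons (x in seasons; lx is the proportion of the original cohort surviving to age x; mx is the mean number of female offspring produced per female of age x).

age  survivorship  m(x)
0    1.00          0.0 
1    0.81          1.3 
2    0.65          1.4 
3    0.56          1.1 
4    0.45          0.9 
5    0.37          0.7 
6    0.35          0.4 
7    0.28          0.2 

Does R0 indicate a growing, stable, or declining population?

growing

R0 = Σ lx·mx = 0 + 1.053 + 0.91 + 0.616 + 0.405 + 0.259 + 0.14 + 0.056 = 3.439
R0 > 1, so the population is growing.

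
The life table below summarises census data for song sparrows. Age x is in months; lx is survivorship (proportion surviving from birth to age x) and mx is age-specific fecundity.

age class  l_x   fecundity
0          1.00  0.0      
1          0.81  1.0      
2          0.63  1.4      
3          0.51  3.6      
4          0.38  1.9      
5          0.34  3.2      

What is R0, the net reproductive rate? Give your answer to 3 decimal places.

5.338

lx·mx by age: 0, 0.81, 0.882, 1.836, 0.722, 1.088
R0 = Σ lx·mx = 5.338 → 5.338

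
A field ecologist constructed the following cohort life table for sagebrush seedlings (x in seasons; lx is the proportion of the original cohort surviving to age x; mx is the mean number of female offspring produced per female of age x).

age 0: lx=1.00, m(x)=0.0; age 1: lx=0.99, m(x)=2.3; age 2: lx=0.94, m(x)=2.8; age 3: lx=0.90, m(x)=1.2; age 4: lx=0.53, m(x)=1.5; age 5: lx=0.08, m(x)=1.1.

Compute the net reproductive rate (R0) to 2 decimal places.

lx·mx by age: 0, 2.277, 2.632, 1.08, 0.795, 0.088
R0 = Σ lx·mx = 6.872 → 6.87

6.87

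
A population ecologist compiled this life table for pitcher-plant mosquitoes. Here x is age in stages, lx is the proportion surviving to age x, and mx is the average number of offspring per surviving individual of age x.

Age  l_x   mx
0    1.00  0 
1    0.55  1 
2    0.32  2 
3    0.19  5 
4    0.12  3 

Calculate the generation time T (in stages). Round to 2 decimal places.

lx·mx: 0, 0.55, 0.64, 0.95, 0.36 → R0 = 2.5
x·lx·mx: 0, 0.55, 1.28, 2.85, 1.44 → Σ = 6.12
T = 6.12 / 2.5 = 2.448 → 2.45

2.45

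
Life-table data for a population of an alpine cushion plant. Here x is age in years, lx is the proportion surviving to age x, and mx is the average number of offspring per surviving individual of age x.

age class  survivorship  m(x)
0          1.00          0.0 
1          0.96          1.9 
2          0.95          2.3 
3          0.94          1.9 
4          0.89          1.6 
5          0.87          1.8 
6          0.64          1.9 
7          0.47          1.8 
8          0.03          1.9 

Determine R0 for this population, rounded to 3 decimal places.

lx·mx by age: 0, 1.824, 2.185, 1.786, 1.424, 1.566, 1.216, 0.846, 0.057
R0 = Σ lx·mx = 10.904 → 10.904

10.904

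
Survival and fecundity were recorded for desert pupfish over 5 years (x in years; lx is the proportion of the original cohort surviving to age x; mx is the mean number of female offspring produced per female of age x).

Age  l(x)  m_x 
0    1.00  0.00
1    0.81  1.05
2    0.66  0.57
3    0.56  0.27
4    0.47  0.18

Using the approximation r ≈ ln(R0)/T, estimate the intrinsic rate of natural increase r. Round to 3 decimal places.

0.232

R0 = Σ lx·mx = 0 + 0.8505 + 0.3762 + 0.1512 + 0.0846 = 1.4625
Σ x·lx·mx = 2.3949; T = 2.3949/1.4625 = 1.63754…
r ≈ ln(R0)/T = ln(1.4625)/1.63754… = 0.23215… → 0.232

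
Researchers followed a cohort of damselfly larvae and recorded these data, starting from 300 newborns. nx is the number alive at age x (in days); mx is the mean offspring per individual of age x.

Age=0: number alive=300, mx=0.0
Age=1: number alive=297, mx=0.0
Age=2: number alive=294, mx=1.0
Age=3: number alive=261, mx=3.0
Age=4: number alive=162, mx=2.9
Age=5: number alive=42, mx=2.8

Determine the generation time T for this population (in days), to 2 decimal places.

lx = nx/n0 = nx/300: 1, 0.99, 0.98, 0.87, 0.54, 0.14
lx·mx: 0, 0, 0.98, 2.61, 1.566, 0.392 → R0 = 5.548
x·lx·mx: 0, 0, 1.96, 7.83, 6.264, 1.96 → Σ = 18.014
T = 18.014 / 5.548 = 3.246936… → 3.25

3.25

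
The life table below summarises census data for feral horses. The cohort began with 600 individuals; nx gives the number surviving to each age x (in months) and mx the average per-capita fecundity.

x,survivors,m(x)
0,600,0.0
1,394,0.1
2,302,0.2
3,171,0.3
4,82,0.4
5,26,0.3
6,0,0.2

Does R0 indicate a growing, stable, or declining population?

lx = nx/n0 = nx/600: 1, 0.65667…, 0.50333…, 0.285, 0.13667…, 0.04333…, 0
R0 = Σ lx·mx = 0 + 0.065667… + 0.100667… + 0.0855 + 0.054667… + 0.013… + 0 = 0.3195…
R0 < 1, so the population is declining.

declining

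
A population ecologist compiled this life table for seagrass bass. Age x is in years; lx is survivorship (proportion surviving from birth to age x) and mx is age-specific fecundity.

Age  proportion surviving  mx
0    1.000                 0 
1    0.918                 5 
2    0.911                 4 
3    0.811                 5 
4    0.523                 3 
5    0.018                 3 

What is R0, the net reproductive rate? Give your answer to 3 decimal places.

13.912

lx·mx by age: 0, 4.59, 3.644, 4.055, 1.569, 0.054
R0 = Σ lx·mx = 13.912 → 13.912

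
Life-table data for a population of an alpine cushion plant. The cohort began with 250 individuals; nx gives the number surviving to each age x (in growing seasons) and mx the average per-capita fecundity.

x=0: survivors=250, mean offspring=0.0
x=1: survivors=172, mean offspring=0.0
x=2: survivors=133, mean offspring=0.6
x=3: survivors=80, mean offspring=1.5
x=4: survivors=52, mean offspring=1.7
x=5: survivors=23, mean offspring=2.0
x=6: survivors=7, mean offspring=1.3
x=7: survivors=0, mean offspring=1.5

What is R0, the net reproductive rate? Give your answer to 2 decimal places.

1.37

lx = nx/n0 = nx/250: 1, 0.688, 0.532, 0.32, 0.208, 0.092, 0.028, 0
lx·mx by age: 0, 0, 0.3192, 0.48, 0.3536, 0.184, 0.0364, 0
R0 = Σ lx·mx = 1.3732 → 1.37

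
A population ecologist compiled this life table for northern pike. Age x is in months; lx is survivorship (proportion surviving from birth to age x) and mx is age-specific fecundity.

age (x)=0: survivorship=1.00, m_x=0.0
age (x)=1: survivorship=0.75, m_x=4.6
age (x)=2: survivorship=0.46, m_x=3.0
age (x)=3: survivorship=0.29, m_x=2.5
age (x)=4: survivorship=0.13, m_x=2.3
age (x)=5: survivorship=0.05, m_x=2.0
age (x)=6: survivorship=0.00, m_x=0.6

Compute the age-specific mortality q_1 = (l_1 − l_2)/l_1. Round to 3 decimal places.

0.387

q_1 = (l_1 − l_2) / l_1 = (0.75 − 0.46) / 0.75
     = 0.29 / 0.75 = 0.386667… → 0.387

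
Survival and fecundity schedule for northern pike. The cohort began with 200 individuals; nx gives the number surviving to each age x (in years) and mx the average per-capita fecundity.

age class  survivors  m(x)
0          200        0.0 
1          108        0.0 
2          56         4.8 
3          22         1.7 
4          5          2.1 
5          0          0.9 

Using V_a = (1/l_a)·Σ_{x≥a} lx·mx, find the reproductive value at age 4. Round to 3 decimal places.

lx = nx/n0 = nx/200: 1, 0.54, 0.28, 0.11, 0.025, 0
lx·mx for x ≥ 4: 0.0525, 0 → sum = 0.0525
V_4 = 0.0525 / l_4 = 0.0525 / 0.025 = 2.1 → 2.100

2.100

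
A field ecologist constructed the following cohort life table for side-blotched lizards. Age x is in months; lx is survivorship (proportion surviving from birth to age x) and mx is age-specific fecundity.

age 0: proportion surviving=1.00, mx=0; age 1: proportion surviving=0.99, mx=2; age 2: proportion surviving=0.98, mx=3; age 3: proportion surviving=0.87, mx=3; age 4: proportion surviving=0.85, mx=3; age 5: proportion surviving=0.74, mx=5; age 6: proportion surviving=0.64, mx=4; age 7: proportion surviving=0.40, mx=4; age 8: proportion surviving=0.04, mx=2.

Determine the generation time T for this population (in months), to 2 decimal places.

lx·mx: 0, 1.98, 2.94, 2.61, 2.55, 3.7, 2.56, 1.6, 0.08 → R0 = 18.02
x·lx·mx: 0, 1.98, 5.88, 7.83, 10.2, 18.5, 15.36, 11.2, 0.64 → Σ = 71.59
T = 71.59 / 18.02 = 3.972808… → 3.97

3.97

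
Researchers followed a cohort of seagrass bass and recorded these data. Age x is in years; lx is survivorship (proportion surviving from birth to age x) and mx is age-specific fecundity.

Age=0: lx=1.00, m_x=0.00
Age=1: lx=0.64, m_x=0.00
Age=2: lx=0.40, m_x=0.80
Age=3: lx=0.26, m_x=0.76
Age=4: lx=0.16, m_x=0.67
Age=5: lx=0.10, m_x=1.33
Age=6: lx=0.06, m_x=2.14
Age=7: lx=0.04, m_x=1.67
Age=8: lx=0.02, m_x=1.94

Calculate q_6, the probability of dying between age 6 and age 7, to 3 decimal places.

0.333

q_6 = (l_6 − l_7) / l_6 = (0.06 − 0.04) / 0.06
     = 0.02 / 0.06 = 0.333333… → 0.333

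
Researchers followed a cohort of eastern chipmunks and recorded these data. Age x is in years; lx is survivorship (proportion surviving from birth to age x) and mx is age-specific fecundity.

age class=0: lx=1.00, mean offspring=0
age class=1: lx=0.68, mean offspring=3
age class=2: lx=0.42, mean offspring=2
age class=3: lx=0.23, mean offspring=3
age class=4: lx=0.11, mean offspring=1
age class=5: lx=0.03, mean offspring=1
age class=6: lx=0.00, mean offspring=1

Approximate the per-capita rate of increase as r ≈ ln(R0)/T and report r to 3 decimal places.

0.762

R0 = Σ lx·mx = 0 + 2.04 + 0.84 + 0.69 + 0.11 + 0.03 + 0 = 3.71
Σ x·lx·mx = 6.38; T = 6.38/3.71 = 1.71968…
r ≈ ln(R0)/T = ln(3.71)/1.71968… = 0.76237… → 0.762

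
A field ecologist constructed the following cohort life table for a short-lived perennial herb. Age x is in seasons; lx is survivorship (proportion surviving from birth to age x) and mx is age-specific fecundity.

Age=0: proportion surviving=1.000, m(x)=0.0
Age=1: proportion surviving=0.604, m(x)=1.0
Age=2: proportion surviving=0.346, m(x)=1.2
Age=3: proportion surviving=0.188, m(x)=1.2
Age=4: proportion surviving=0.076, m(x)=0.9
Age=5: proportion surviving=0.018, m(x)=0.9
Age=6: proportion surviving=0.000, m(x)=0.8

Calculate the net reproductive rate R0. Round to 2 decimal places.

lx·mx by age: 0, 0.604, 0.4152, 0.2256, 0.0684, 0.0162, 0
R0 = Σ lx·mx = 1.3294 → 1.33

1.33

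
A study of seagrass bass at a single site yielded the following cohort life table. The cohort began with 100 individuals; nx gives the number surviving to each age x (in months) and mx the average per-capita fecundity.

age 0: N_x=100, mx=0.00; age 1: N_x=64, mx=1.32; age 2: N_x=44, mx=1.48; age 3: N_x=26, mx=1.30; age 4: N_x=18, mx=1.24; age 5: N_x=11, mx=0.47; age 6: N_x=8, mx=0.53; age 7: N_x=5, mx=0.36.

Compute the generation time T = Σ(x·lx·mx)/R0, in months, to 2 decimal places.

2.16

lx = nx/n0 = nx/100: 1, 0.64, 0.44, 0.26, 0.18, 0.11, 0.08, 0.05
lx·mx: 0, 0.8448, 0.6512, 0.338, 0.2232, 0.0517, 0.0424, 0.018 → R0 = 2.1693
x·lx·mx: 0, 0.8448, 1.3024, 1.014, 0.8928, 0.2585, 0.2544, 0.126 → Σ = 4.6929
T = 4.6929 / 2.1693 = 2.163325… → 2.16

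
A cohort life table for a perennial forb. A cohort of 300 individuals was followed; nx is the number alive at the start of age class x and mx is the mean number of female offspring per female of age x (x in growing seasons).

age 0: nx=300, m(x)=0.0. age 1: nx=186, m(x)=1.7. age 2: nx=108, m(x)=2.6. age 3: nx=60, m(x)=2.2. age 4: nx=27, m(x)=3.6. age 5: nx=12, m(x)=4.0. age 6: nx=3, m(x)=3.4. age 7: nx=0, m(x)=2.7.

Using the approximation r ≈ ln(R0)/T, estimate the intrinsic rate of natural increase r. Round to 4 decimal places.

0.4869

lx = nx/n0 = nx/300: 1, 0.62, 0.36, 0.2, 0.09, 0.04, 0.01, 0
R0 = Σ lx·mx = 0 + 1.054 + 0.936 + 0.44 + 0.324 + 0.16 + 0.034 + 0 = 2.948
Σ x·lx·mx = 6.546; T = 6.546/2.948 = 2.22049…
r ≈ ln(R0)/T = ln(2.948)/2.22049… = 0.486887… → 0.4869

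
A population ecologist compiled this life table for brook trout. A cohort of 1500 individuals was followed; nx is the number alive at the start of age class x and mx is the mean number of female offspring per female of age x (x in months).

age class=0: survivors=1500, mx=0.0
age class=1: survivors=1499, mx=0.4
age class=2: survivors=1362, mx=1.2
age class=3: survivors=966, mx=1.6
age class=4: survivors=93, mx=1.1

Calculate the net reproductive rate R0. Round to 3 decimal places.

2.588

lx = nx/n0 = nx/1500: 1, 0.99933…, 0.908, 0.644, 0.062
lx·mx by age: 0, 0.399733…, 1.0896, 1.0304, 0.0682
R0 = Σ lx·mx = 2.587933… → 2.588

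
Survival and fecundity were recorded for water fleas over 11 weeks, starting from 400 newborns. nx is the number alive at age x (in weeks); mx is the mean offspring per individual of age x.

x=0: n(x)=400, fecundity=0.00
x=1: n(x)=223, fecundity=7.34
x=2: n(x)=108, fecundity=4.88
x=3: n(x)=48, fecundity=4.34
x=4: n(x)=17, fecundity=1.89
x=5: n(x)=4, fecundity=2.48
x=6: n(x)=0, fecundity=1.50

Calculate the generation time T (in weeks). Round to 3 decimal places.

1.447

lx = nx/n0 = nx/400: 1, 0.5575, 0.27, 0.12, 0.0425, 0.01, 0
lx·mx: 0, 4.09205, 1.3176, 0.5208, 0.080325, 0.0248, 0 → R0 = 6.035575
x·lx·mx: 0, 4.09205, 2.6352, 1.5624, 0.3213, 0.124, 0 → Σ = 8.73495
T = 8.73495 / 6.035575 = 1.447244… → 1.447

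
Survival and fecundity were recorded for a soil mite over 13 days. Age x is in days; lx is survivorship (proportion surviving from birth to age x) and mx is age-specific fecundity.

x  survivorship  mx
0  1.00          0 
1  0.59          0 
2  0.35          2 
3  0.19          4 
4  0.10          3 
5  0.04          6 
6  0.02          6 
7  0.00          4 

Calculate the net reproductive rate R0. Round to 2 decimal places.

lx·mx by age: 0, 0, 0.7, 0.76, 0.3, 0.24, 0.12, 0
R0 = Σ lx·mx = 2.12 → 2.12

2.12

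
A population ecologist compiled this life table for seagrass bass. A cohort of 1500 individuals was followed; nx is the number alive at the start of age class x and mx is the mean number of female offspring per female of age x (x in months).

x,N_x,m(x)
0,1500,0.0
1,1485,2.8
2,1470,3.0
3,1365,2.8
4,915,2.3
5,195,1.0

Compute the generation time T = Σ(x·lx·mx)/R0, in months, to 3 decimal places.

2.303

lx = nx/n0 = nx/1500: 1, 0.99, 0.98, 0.91, 0.61, 0.13
lx·mx: 0, 2.772, 2.94, 2.548, 1.403, 0.13 → R0 = 9.793
x·lx·mx: 0, 2.772, 5.88, 7.644, 5.612, 0.65 → Σ = 22.558
T = 22.558 / 9.793 = 2.303482… → 2.303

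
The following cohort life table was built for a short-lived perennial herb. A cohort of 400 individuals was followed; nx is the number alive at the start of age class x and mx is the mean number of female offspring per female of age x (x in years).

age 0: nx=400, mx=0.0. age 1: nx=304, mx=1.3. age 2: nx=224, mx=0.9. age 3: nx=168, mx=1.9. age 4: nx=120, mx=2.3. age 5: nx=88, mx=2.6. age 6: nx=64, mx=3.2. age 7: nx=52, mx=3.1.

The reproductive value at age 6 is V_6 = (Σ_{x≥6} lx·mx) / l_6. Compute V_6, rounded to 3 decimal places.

5.719

lx = nx/n0 = nx/400: 1, 0.76, 0.56, 0.42, 0.3, 0.22, 0.16, 0.13
lx·mx for x ≥ 6: 0.512, 0.403 → sum = 0.915
V_6 = 0.915 / l_6 = 0.915 / 0.16 = 5.71875 → 5.719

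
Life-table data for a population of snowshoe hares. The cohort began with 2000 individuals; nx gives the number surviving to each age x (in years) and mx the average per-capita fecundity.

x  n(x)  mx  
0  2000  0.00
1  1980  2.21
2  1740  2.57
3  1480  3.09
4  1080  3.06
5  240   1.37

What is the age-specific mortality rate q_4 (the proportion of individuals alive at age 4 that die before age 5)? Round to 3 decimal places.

lx = nx/n0 = nx/2000: 1, 0.99, 0.87, 0.74, 0.54, 0.12
q_4 = (l_4 − l_5) / l_4 = (0.54 − 0.12) / 0.54
     = 0.42 / 0.54 = 0.777778… → 0.778

0.778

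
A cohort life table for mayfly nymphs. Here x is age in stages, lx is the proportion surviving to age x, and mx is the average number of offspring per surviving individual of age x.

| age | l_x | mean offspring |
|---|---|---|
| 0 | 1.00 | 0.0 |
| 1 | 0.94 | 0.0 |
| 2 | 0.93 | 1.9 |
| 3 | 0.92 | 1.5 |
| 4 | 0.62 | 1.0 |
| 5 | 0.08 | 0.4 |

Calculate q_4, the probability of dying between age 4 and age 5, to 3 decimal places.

0.871

q_4 = (l_4 − l_5) / l_4 = (0.62 − 0.08) / 0.62
     = 0.54 / 0.62 = 0.870968… → 0.871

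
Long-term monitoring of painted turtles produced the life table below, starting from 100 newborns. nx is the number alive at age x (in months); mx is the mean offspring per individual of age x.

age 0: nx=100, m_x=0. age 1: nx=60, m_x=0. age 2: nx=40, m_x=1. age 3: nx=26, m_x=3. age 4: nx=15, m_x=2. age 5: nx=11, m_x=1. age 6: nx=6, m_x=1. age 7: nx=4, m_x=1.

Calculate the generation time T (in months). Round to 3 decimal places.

3.272

lx = nx/n0 = nx/100: 1, 0.6, 0.4, 0.26, 0.15, 0.11, 0.06, 0.04
lx·mx: 0, 0, 0.4, 0.78, 0.3, 0.11, 0.06, 0.04 → R0 = 1.69
x·lx·mx: 0, 0, 0.8, 2.34, 1.2, 0.55, 0.36, 0.28 → Σ = 5.53
T = 5.53 / 1.69 = 3.272189… → 3.272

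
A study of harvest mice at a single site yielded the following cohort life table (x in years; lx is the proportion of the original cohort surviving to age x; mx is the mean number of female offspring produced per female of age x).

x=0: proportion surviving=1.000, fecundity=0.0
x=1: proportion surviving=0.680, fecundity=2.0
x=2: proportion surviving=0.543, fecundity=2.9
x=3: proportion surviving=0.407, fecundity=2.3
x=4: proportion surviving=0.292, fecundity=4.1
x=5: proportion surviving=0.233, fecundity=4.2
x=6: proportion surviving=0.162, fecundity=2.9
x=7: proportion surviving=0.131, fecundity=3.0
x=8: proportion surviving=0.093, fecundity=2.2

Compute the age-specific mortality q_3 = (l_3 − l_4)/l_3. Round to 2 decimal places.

0.28

q_3 = (l_3 − l_4) / l_3 = (0.407 − 0.292) / 0.407
     = 0.115 / 0.407 = 0.282555… → 0.28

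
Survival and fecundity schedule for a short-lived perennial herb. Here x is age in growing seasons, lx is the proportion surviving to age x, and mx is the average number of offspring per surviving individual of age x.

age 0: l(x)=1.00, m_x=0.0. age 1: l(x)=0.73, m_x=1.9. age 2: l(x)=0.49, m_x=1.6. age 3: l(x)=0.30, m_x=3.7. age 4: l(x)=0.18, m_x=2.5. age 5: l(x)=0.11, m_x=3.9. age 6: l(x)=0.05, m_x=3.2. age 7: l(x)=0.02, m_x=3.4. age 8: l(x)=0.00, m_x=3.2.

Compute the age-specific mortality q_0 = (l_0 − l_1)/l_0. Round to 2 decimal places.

0.27

q_0 = (l_0 − l_1) / l_0 = (1 − 0.73) / 1
     = 0.27 / 1 = 0.27 → 0.27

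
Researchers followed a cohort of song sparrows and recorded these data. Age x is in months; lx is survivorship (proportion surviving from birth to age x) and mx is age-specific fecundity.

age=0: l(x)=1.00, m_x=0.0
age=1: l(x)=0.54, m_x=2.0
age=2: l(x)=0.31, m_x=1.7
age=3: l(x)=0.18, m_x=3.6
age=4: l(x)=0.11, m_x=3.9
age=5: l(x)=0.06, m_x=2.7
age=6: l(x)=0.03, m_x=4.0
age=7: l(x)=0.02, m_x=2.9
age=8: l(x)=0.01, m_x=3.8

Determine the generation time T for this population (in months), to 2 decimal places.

2.62

lx·mx: 0, 1.08, 0.527, 0.648, 0.429, 0.162, 0.12, 0.058, 0.038 → R0 = 3.062
x·lx·mx: 0, 1.08, 1.054, 1.944, 1.716, 0.81, 0.72, 0.406, 0.304 → Σ = 8.034
T = 8.034 / 3.062 = 2.623775… → 2.62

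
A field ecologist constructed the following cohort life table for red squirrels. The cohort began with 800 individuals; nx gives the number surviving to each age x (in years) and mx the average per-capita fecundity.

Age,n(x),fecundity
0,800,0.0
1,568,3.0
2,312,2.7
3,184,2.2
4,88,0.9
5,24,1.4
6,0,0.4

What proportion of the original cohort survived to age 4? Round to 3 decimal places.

l_4 = n_4/n_0 = 88/800 = 0.11 → 0.110

0.110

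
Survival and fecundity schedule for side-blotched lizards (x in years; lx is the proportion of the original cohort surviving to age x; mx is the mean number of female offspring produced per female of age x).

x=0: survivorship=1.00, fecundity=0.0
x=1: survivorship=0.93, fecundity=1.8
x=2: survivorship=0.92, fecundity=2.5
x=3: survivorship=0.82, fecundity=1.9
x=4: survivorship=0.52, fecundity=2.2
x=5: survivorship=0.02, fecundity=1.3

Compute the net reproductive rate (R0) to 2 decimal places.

lx·mx by age: 0, 1.674, 2.3, 1.558, 1.144, 0.026
R0 = Σ lx·mx = 6.702 → 6.70

6.70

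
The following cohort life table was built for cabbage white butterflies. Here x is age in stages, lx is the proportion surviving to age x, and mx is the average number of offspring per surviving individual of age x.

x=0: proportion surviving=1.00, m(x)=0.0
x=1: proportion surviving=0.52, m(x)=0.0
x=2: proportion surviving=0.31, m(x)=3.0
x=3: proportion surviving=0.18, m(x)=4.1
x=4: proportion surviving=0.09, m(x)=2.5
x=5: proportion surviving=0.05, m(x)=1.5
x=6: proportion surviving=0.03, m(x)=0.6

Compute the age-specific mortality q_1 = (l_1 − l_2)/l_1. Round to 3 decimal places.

q_1 = (l_1 − l_2) / l_1 = (0.52 − 0.31) / 0.52
     = 0.21 / 0.52 = 0.403846… → 0.404

0.404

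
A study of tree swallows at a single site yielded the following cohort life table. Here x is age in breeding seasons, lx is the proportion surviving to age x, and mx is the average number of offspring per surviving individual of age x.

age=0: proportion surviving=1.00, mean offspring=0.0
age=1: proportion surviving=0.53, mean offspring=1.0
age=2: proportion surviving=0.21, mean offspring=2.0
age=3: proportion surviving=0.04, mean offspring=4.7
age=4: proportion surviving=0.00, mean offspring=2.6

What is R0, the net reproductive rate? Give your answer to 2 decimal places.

1.14

lx·mx by age: 0, 0.53, 0.42, 0.188, 0
R0 = Σ lx·mx = 1.138 → 1.14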